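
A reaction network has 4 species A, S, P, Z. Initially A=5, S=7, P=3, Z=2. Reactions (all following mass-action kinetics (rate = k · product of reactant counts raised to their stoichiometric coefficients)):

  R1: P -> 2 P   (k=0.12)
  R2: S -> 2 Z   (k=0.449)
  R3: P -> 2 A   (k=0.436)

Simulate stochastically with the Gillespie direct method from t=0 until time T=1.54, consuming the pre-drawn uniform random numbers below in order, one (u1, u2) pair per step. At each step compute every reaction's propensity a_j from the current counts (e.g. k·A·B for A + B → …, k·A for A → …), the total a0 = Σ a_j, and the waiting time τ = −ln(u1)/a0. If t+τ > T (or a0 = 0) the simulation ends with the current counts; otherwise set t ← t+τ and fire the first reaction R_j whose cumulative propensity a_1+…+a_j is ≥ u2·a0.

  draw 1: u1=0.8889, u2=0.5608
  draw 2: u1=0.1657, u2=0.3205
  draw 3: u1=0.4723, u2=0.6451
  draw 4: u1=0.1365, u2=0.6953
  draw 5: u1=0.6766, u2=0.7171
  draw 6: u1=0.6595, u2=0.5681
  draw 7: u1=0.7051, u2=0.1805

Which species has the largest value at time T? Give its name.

Dominant species at T: Z

t=0.000: A=5 S=7 P=3 Z=2
Draw 1: a1=0.360, a2=3.143, a3=1.308, a0=4.811; τ=−ln(0.8889)/4.811=0.024 → t=0.024; u2·a0=0.5608·4.811=2.698; a1=0.360 < 2.698 ≤ a1+a2=3.503 → R2 fires; A=5 S=6 P=3 Z=4
Draw 2: a1=0.360, a2=2.694, a3=1.308, a0=4.362; τ=−ln(0.1657)/4.362=0.412 → t=0.437; u2·a0=0.3205·4.362=1.398; a1=0.360 < 1.398 ≤ a1+a2=3.054 → R2 fires; A=5 S=5 P=3 Z=6
Draw 3: a1=0.360, a2=2.245, a3=1.308, a0=3.913; τ=−ln(0.4723)/3.913=0.192 → t=0.628; u2·a0=0.6451·3.913=2.524; a1=0.360 < 2.524 ≤ a1+a2=2.605 → R2 fires; A=5 S=4 P=3 Z=8
Draw 4: a1=0.360, a2=1.796, a3=1.308, a0=3.464; τ=−ln(0.1365)/3.464=0.575 → t=1.203; u2·a0=0.6953·3.464=2.409; a1+a2=2.156 < 2.409 ≤ a1+…+a3=3.464 → R3 fires; A=7 S=4 P=2 Z=8
Draw 5: a1=0.240, a2=1.796, a3=0.872, a0=2.908; τ=−ln(0.6766)/2.908=0.134 → t=1.338; u2·a0=0.7171·2.908=2.085; a1+a2=2.036 < 2.085 ≤ a1+…+a3=2.908 → R3 fires; A=9 S=4 P=1 Z=8
Draw 6: a1=0.120, a2=1.796, a3=0.436, a0=2.352; τ=−ln(0.6595)/2.352=0.177 → t=1.515; u2·a0=0.5681·2.352=1.336; a1=0.120 < 1.336 ≤ a1+a2=1.916 → R2 fires; A=9 S=3 P=1 Z=10
Draw 7: a1=0.120, a2=1.347, a3=0.436, a0=1.903; τ=−ln(0.7051)/1.903=0.184 → t=1.698 > T=1.54: stop.
At T=1.54: A=9 S=3 P=1 Z=10; the largest is Z.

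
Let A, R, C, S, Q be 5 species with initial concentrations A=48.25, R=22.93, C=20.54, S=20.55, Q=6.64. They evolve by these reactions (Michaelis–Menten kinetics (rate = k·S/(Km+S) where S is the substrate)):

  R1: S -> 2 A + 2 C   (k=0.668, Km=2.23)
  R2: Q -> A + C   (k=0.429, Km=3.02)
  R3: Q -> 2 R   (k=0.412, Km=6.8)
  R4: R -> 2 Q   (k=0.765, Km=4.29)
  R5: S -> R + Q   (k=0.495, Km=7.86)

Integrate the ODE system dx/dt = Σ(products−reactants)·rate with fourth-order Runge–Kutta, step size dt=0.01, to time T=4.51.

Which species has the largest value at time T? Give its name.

Dominant species at T: A

RK4 with dt=0.01: 451 steps to T=4.51. Trajectory (selected grid times):
t=0.00: A=48.25 R=22.93 C=20.54 S=20.55 Q=6.64
t=0.50: A=49.00 R=22.99 C=21.29 S=20.07 Q=7.21
t=1.00: A=49.75 R=23.06 C=22.04 S=19.59 Q=7.77
t=1.50: A=50.51 R=23.14 C=22.80 S=19.12 Q=8.32
t=2.00: A=51.27 R=23.22 C=23.56 S=18.64 Q=8.87
t=2.51: A=52.04 R=23.31 C=24.33 S=18.16 Q=9.42
t=3.01: A=52.80 R=23.40 C=25.09 S=17.69 Q=9.96
t=3.51: A=53.55 R=23.50 C=25.84 S=17.23 Q=10.48
t=4.01: A=54.31 R=23.60 C=26.60 S=16.76 Q=11.01
t=4.51: A=55.07 R=23.70 C=27.36 S=16.30 Q=11.52
At T=4.51: A=55.07 R=23.70 C=27.36 S=16.30 Q=11.52; the largest is A.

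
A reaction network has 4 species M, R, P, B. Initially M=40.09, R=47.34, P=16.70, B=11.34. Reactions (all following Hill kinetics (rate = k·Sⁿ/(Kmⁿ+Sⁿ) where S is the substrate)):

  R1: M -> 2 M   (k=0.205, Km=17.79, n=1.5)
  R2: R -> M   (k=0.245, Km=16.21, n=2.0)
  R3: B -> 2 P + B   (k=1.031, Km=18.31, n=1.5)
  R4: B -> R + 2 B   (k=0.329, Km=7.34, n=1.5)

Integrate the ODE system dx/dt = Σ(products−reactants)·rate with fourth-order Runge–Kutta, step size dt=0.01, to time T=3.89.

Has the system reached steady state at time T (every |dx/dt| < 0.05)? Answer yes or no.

Steady state at T: no

RK4 with dt=0.01: 389 steps to T=3.89. Trajectory (selected grid times):
t=0.00: M=40.09 R=47.34 P=16.70 B=11.34
t=0.43: M=40.25 R=47.34 P=16.99 B=11.43
t=0.86: M=40.41 R=47.34 P=17.29 B=11.53
t=1.30: M=40.58 R=47.34 P=17.59 B=11.62
t=1.73: M=40.74 R=47.34 P=17.89 B=11.72
t=2.16: M=40.91 R=47.34 P=18.19 B=11.81
t=2.59: M=41.07 R=47.34 P=18.49 B=11.91
t=3.03: M=41.24 R=47.34 P=18.81 B=12.01
t=3.46: M=41.40 R=47.34 P=19.12 B=12.10
t=3.89: M=41.56 R=47.34 P=19.43 B=12.20
Rates at T: R1=0.1602, R2=0.2193, R3=0.3631, R4=0.2243
dx/dt at T (Σ net stoichiometry × rate): M=+0.3794, R=+0.0050, P=+0.7262, B=+0.2243
Largest |dx/dt| is |+0.7262| (P) ≥ 0.05 → not steady.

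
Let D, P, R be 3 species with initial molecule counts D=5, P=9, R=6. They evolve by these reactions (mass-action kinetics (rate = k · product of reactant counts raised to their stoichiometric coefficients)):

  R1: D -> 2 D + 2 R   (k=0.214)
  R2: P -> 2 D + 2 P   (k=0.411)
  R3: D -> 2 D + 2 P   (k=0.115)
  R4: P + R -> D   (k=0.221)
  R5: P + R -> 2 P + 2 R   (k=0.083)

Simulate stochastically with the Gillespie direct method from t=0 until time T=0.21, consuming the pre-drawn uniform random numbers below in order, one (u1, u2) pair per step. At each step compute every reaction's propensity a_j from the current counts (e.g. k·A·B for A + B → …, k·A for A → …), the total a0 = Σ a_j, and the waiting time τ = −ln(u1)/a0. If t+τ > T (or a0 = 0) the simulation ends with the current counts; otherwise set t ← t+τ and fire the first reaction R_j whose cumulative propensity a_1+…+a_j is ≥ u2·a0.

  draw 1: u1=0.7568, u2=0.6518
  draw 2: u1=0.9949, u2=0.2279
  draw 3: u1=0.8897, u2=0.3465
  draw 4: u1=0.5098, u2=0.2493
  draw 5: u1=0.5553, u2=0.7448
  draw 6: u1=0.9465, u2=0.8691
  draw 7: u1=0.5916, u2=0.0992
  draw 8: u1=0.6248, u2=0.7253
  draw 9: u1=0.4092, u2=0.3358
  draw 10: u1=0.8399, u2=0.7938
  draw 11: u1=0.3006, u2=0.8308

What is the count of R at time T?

R at T = 4

t=0.000: D=5 P=9 R=6
Draw 1: a1=1.070, a2=3.699, a3=0.575, a4=11.934, a5=4.482, a0=21.760; τ=−ln(0.7568)/21.760=0.013 → t=0.013; u2·a0=0.6518·21.760=14.183; a1+…+a3=5.344 < 14.183 ≤ a1+…+a4=17.278 → R4 fires; D=6 P=8 R=5
Draw 2: a1=1.284, a2=3.288, a3=0.690, a4=8.840, a5=3.320, a0=17.422; τ=−ln(0.9949)/17.422=0.000 → t=0.013; u2·a0=0.2279·17.422=3.970; a1=1.284 < 3.970 ≤ a1+a2=4.572 → R2 fires; D=8 P=9 R=5
Draw 3: a1=1.712, a2=3.699, a3=0.920, a4=9.945, a5=3.735, a0=20.011; τ=−ln(0.8897)/20.011=0.006 → t=0.019; u2·a0=0.3465·20.011=6.934; a1+…+a3=6.331 < 6.934 ≤ a1+…+a4=16.276 → R4 fires; D=9 P=8 R=4
Draw 4: a1=1.926, a2=3.288, a3=1.035, a4=7.072, a5=2.656, a0=15.977; τ=−ln(0.5098)/15.977=0.042 → t=0.061; u2·a0=0.2493·15.977=3.983; a1=1.926 < 3.983 ≤ a1+a2=5.214 → R2 fires; D=11 P=9 R=4
Draw 5: a1=2.354, a2=3.699, a3=1.265, a4=7.956, a5=2.988, a0=18.262; τ=−ln(0.5553)/18.262=0.032 → t=0.093; u2·a0=0.7448·18.262=13.602; a1+…+a3=7.318 < 13.602 ≤ a1+…+a4=15.274 → R4 fires; D=12 P=8 R=3
Draw 6: a1=2.568, a2=3.288, a3=1.380, a4=5.304, a5=1.992, a0=14.532; τ=−ln(0.9465)/14.532=0.004 → t=0.097; u2·a0=0.8691·14.532=12.630; a1+…+a4=12.540 < 12.630 ≤ a1+…+a5=14.532 → R5 fires; D=12 P=9 R=4
Draw 7: a1=2.568, a2=3.699, a3=1.380, a4=7.956, a5=2.988, a0=18.591; τ=−ln(0.5916)/18.591=0.028 → t=0.125; u2·a0=0.0992·18.591=1.844 ≤ a1=2.568 → R1 fires; D=13 P=9 R=6
Draw 8: a1=2.782, a2=3.699, a3=1.495, a4=11.934, a5=4.482, a0=24.392; τ=−ln(0.6248)/24.392=0.019 → t=0.145; u2·a0=0.7253·24.392=17.692; a1+…+a3=7.976 < 17.692 ≤ a1+…+a4=19.910 → R4 fires; D=14 P=8 R=5
Draw 9: a1=2.996, a2=3.288, a3=1.610, a4=8.840, a5=3.320, a0=20.054; τ=−ln(0.4092)/20.054=0.045 → t=0.189; u2·a0=0.3358·20.054=6.734; a1+a2=6.284 < 6.734 ≤ a1+…+a3=7.894 → R3 fires; D=15 P=10 R=5
Draw 10: a1=3.210, a2=4.110, a3=1.725, a4=11.050, a5=4.150, a0=24.245; τ=−ln(0.8399)/24.245=0.007 → t=0.196; u2·a0=0.7938·24.245=19.246; a1+…+a3=9.045 < 19.246 ≤ a1+…+a4=20.095 → R4 fires; D=16 P=9 R=4
Draw 11: a1=3.424, a2=3.699, a3=1.840, a4=7.956, a5=2.988, a0=19.907; τ=−ln(0.3006)/19.907=0.060 → t=0.257 > T=0.21: stop.
Read off R at T=0.21: 4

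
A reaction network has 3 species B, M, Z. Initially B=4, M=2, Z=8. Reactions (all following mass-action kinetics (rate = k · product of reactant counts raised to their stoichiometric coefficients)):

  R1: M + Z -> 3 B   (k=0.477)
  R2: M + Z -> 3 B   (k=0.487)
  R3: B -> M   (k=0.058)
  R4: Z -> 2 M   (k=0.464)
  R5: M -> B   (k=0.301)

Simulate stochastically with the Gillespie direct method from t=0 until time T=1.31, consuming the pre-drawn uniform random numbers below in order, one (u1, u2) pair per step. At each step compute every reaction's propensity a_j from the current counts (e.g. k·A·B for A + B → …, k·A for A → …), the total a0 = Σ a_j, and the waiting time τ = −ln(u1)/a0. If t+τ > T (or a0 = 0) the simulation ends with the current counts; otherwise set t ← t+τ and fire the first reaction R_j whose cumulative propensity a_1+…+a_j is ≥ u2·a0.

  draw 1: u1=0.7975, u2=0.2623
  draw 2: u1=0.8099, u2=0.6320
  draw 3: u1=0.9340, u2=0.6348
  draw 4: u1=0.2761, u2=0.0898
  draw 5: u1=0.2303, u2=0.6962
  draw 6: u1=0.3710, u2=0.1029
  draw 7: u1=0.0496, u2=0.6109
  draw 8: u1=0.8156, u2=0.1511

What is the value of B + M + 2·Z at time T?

Check how each reaction changes W = B + M + 2·Z (weight of products minus weight of reactants):
R1: M + Z -> 3 B: (1·3) − (1·1 + 2·1) = 3 − 3 = 0
R2: M + Z -> 3 B: (1·3) − (1·1 + 2·1) = 3 − 3 = 0
R3: B -> M: (1·1) − (1·1) = 1 − 1 = 0
R4: Z -> 2 M: (1·2) − (2·1) = 2 − 2 = 0
R5: M -> B: (1·1) − (1·1) = 1 − 1 = 0
Every reaction leaves W unchanged, so W is conserved and no simulation is needed: W(T) = W(0) = 4 + 2 + 2·8 = 22

Value at T = 22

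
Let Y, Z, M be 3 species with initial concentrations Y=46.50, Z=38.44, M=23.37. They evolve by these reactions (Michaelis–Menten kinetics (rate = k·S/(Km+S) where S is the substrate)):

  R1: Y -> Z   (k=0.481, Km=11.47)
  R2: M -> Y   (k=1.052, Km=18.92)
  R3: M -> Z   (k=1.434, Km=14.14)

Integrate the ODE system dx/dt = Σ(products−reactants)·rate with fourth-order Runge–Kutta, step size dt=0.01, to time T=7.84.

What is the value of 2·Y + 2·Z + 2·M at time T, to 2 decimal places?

Check how each reaction changes W = 2·Y + 2·Z + 2·M (weight of products minus weight of reactants):
R1: Y -> Z: (2·1) − (2·1) = 2 − 2 = 0
R2: M -> Y: (2·1) − (2·1) = 2 − 2 = 0
R3: M -> Z: (2·1) − (2·1) = 2 − 2 = 0
Every reaction leaves W unchanged, so W is conserved and no simulation is needed: W(T) = W(0) = 2·46.50 + 2·38.44 + 2·23.37 = 216.62

Value at T = 216.62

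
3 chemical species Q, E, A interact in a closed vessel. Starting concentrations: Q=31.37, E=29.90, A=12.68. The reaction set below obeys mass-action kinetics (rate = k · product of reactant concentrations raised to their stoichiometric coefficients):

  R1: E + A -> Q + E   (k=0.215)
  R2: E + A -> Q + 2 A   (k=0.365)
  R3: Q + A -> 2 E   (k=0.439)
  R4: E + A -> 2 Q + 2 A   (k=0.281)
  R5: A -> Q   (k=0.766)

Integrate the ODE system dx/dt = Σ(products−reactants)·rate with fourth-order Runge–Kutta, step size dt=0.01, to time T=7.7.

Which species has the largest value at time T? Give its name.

RK4 with dt=0.01: 770 steps to T=7.7. Trajectory (selected grid times):
t=0.00: Q=31.37 E=29.90 A=12.68
t=0.86: Q=93.44 E=73.71 A=0.01
t=1.71: Q=93.47 E=73.73 A=0.00
t=2.57: Q=93.47 E=73.73 A=0.00
t=3.42: Q=93.47 E=73.73 A=0.00
t=4.28: Q=93.47 E=73.73 A=0.00
t=5.13: Q=93.47 E=73.73 A=0.00
t=5.99: Q=93.47 E=73.73 A=0.00
t=6.84: Q=93.47 E=73.73 A=0.00
t=7.70: Q=93.47 E=73.73 A=0.00
At T=7.7: Q=93.47 E=73.73 A=0.00; the largest is Q.

Dominant species at T: Q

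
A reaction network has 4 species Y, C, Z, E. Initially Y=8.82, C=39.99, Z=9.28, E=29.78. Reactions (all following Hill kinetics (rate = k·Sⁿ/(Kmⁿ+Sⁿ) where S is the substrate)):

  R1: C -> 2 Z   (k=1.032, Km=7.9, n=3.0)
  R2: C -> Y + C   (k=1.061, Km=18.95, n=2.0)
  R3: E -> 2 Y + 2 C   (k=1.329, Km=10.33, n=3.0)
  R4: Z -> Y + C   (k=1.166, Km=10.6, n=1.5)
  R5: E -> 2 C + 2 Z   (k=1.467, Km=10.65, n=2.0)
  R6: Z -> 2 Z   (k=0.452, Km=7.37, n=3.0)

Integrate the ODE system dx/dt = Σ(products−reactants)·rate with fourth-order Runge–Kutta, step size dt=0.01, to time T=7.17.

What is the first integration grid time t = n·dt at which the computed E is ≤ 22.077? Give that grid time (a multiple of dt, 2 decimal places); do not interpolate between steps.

Threshold first reached at t = 3.09

RK4 with dt=0.01: 717 steps to T=7.17. Trajectory (selected grid times):
t=0.00: Y=8.82 C=39.99 Z=9.28 E=29.78
t=0.80: Y=12.04 C=43.74 Z=12.78 E=27.73
t=1.59: Y=15.30 C=47.48 Z=16.15 E=25.74
t=2.39: Y=18.66 C=51.26 Z=19.48 E=23.76
t=3.08: Y=21.58 C=54.49 Z=22.27 E=22.09
t=3.09: Y=21.62 C=54.53 Z=22.31 E=22.06
t=3.19: Y=22.05 C=55.00 Z=22.71 E=21.82
t=3.98: Y=25.39 C=58.61 Z=25.81 E=19.97
t=4.78: Y=28.74 C=62.16 Z=28.84 E=18.16
t=5.58: Y=32.05 C=65.56 Z=31.78 E=16.43
t=6.37: Y=35.23 C=68.74 Z=34.56 E=14.83
t=7.17: Y=38.35 C=71.73 Z=37.25 E=13.32
E(3.08)=22.086 > 22.077 but E(3.09)=22.062 ≤ 22.077, so the first grid time is t=3.09.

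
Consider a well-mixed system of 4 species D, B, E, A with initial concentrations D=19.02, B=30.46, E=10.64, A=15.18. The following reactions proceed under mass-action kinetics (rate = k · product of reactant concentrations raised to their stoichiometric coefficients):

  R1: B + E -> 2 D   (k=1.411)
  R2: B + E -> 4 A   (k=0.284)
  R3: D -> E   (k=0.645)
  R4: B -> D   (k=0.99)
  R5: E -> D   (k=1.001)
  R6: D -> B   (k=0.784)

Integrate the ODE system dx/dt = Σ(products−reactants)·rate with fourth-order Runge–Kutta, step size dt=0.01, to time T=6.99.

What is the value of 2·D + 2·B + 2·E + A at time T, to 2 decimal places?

Check how each reaction changes W = 2·D + 2·B + 2·E + A (weight of products minus weight of reactants):
R1: B + E -> 2 D: (2·2) − (2·1 + 2·1) = 4 − 4 = 0
R2: B + E -> 4 A: (1·4) − (2·1 + 2·1) = 4 − 4 = 0
R3: D -> E: (2·1) − (2·1) = 2 − 2 = 0
R4: B -> D: (2·1) − (2·1) = 2 − 2 = 0
R5: E -> D: (2·1) − (2·1) = 2 − 2 = 0
R6: D -> B: (2·1) − (2·1) = 2 − 2 = 0
Every reaction leaves W unchanged, so W is conserved and no simulation is needed: W(T) = W(0) = 2·19.02 + 2·30.46 + 2·10.64 + 15.18 = 135.42

Value at T = 135.42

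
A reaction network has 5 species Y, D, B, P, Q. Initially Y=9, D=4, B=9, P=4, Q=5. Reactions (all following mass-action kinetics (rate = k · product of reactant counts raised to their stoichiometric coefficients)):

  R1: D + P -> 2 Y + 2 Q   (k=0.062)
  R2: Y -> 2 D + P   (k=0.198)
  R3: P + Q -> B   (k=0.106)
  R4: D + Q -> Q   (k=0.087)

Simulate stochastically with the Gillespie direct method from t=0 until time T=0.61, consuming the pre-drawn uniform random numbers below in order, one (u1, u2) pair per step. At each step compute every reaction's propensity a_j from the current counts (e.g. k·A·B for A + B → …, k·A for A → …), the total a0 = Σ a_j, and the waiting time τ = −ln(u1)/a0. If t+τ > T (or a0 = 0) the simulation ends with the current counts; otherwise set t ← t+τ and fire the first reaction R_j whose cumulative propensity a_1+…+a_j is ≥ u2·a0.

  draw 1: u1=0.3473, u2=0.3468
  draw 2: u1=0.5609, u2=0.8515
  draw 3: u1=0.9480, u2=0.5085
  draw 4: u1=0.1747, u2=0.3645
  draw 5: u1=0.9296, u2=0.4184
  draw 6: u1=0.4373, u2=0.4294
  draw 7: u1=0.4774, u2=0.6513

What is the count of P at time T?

P at T = 7

t=0.000: Y=9 D=4 B=9 P=4 Q=5
Draw 1: a1=0.992, a2=1.782, a3=2.120, a4=1.740, a0=6.634; τ=−ln(0.3473)/6.634=0.159 → t=0.159; u2·a0=0.3468·6.634=2.301; a1=0.992 < 2.301 ≤ a1+a2=2.774 → R2 fires; Y=8 D=6 B=9 P=5 Q=5
Draw 2: a1=1.860, a2=1.584, a3=2.650, a4=2.610, a0=8.704; τ=−ln(0.5609)/8.704=0.066 → t=0.226; u2·a0=0.8515·8.704=7.411; a1+…+a3=6.094 < 7.411 ≤ a1+…+a4=8.704 → R4 fires; Y=8 D=5 B=9 P=5 Q=5
Draw 3: a1=1.550, a2=1.584, a3=2.650, a4=2.175, a0=7.959; τ=−ln(0.9480)/7.959=0.007 → t=0.233; u2·a0=0.5085·7.959=4.047; a1+a2=3.134 < 4.047 ≤ a1+…+a3=5.784 → R3 fires; Y=8 D=5 B=10 P=4 Q=4
Draw 4: a1=1.240, a2=1.584, a3=1.696, a4=1.740, a0=6.260; τ=−ln(0.1747)/6.260=0.279 → t=0.511; u2·a0=0.3645·6.260=2.282; a1=1.240 < 2.282 ≤ a1+a2=2.824 → R2 fires; Y=7 D=7 B=10 P=5 Q=4
Draw 5: a1=2.170, a2=1.386, a3=2.120, a4=2.436, a0=8.112; τ=−ln(0.9296)/8.112=0.009 → t=0.520; u2·a0=0.4184·8.112=3.394; a1=2.170 < 3.394 ≤ a1+a2=3.556 → R2 fires; Y=6 D=9 B=10 P=6 Q=4
Draw 6: a1=3.348, a2=1.188, a3=2.544, a4=3.132, a0=10.212; τ=−ln(0.4373)/10.212=0.081 → t=0.601; u2·a0=0.4294·10.212=4.385; a1=3.348 < 4.385 ≤ a1+a2=4.536 → R2 fires; Y=5 D=11 B=10 P=7 Q=4
Draw 7: a1=4.774, a2=0.990, a3=2.968, a4=3.828, a0=12.560; τ=−ln(0.4774)/12.560=0.059 → t=0.660 > T=0.61: stop.
Read off P at T=0.61: 7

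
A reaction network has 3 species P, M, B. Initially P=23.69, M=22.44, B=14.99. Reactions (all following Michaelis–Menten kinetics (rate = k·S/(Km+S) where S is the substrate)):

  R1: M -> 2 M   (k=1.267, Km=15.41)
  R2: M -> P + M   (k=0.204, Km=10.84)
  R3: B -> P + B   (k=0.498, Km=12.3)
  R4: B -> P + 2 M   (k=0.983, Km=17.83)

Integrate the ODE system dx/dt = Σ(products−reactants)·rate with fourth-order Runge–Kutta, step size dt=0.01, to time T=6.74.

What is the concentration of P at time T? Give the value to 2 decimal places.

RK4 with dt=0.01: 674 steps to T=6.74. Trajectory (selected grid times):
t=0.00: P=23.69 M=22.44 B=14.99
t=0.75: P=24.33 M=23.68 B=14.66
t=1.50: P=24.97 M=24.92 B=14.32
t=2.25: P=25.60 M=26.17 B=14.00
t=3.00: P=26.23 M=27.41 B=13.68
t=3.74: P=26.85 M=28.65 B=13.36
t=4.49: P=27.47 M=29.90 B=13.05
t=5.24: P=28.08 M=31.15 B=12.74
t=5.99: P=28.69 M=32.40 B=12.43
t=6.74: P=29.29 M=33.65 B=12.13
Read off P at T=6.74: 29.29

P at T = 29.29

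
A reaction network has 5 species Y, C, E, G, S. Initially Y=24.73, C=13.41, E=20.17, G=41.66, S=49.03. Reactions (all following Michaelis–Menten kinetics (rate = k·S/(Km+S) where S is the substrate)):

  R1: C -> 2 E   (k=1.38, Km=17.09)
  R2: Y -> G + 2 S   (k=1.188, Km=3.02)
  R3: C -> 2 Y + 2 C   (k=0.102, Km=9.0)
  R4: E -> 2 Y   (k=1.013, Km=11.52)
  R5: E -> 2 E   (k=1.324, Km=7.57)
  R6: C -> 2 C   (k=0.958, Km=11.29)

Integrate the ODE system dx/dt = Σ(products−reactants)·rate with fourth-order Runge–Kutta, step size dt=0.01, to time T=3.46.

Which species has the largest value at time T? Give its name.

RK4 with dt=0.01: 346 steps to T=3.46. Trajectory (selected grid times):
t=0.00: Y=24.73 C=13.41 E=20.17 G=41.66 S=49.03
t=0.38: Y=24.87 C=13.40 E=20.75 G=42.06 S=49.83
t=0.77: Y=25.01 C=13.39 E=21.35 G=42.48 S=50.66
t=1.15: Y=25.16 C=13.38 E=21.93 G=42.88 S=51.47
t=1.54: Y=25.31 C=13.37 E=22.53 G=43.29 S=52.29
t=1.92: Y=25.47 C=13.36 E=23.11 G=43.70 S=53.10
t=2.31: Y=25.63 C=13.35 E=23.71 G=44.11 S=53.93
t=2.69: Y=25.79 C=13.34 E=24.29 G=44.51 S=54.74
t=3.08: Y=25.96 C=13.33 E=24.89 G=44.93 S=55.57
t=3.46: Y=26.13 C=13.32 E=25.47 G=45.33 S=56.38
At T=3.46: Y=26.13 C=13.32 E=25.47 G=45.33 S=56.38; the largest is S.

Dominant species at T: S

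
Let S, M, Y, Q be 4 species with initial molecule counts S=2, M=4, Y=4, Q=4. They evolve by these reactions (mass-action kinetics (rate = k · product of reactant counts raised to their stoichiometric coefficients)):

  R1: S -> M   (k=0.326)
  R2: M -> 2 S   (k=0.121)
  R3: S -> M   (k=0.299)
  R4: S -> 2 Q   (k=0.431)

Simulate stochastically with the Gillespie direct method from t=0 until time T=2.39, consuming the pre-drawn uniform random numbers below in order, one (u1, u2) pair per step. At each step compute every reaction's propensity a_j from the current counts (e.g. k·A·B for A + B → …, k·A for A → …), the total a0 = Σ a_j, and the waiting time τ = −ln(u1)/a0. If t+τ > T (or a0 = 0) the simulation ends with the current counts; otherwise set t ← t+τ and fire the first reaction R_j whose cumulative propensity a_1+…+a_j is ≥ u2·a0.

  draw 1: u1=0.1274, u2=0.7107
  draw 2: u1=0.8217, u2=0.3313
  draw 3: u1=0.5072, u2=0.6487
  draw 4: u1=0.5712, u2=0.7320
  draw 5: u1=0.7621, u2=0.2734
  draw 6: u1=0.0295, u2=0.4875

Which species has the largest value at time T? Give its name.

Dominant species at T: Q

t=0.000: S=2 M=4 Y=4 Q=4
Draw 1: a1=0.652, a2=0.484, a3=0.598, a4=0.862, a0=2.596; τ=−ln(0.1274)/2.596=0.794 → t=0.794; u2·a0=0.7107·2.596=1.845; a1+…+a3=1.734 < 1.845 ≤ a1+…+a4=2.596 → R4 fires; S=1 M=4 Y=4 Q=6
Draw 2: a1=0.326, a2=0.484, a3=0.299, a4=0.431, a0=1.540; τ=−ln(0.8217)/1.540=0.128 → t=0.921; u2·a0=0.3313·1.540=0.510; a1=0.326 < 0.510 ≤ a1+a2=0.810 → R2 fires; S=3 M=3 Y=4 Q=6
Draw 3: a1=0.978, a2=0.363, a3=0.897, a4=1.293, a0=3.531; τ=−ln(0.5072)/3.531=0.192 → t=1.113; u2·a0=0.6487·3.531=2.291; a1+…+a3=2.238 < 2.291 ≤ a1+…+a4=3.531 → R4 fires; S=2 M=3 Y=4 Q=8
Draw 4: a1=0.652, a2=0.363, a3=0.598, a4=0.862, a0=2.475; τ=−ln(0.5712)/2.475=0.226 → t=1.340; u2·a0=0.7320·2.475=1.812; a1+…+a3=1.613 < 1.812 ≤ a1+…+a4=2.475 → R4 fires; S=1 M=3 Y=4 Q=10
Draw 5: a1=0.326, a2=0.363, a3=0.299, a4=0.431, a0=1.419; τ=−ln(0.7621)/1.419=0.191 → t=1.531; u2·a0=0.2734·1.419=0.388; a1=0.326 < 0.388 ≤ a1+a2=0.689 → R2 fires; S=3 M=2 Y=4 Q=10
Draw 6: a1=0.978, a2=0.242, a3=0.897, a4=1.293, a0=3.410; τ=−ln(0.0295)/3.410=1.033 → t=2.564 > T=2.39: stop.
At T=2.39: S=3 M=2 Y=4 Q=10; the largest is Q.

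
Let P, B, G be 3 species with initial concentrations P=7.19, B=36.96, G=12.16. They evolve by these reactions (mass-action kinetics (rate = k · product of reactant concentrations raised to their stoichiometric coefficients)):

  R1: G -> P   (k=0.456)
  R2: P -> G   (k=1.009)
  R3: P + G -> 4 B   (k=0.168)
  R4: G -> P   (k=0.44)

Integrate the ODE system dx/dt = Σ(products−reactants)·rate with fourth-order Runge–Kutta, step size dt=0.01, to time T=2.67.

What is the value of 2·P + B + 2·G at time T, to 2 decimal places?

Value at T = 75.66

Check how each reaction changes W = 2·P + B + 2·G (weight of products minus weight of reactants):
R1: G -> P: (2·1) − (2·1) = 2 − 2 = 0
R2: P -> G: (2·1) − (2·1) = 2 − 2 = 0
R3: P + G -> 4 B: (1·4) − (2·1 + 2·1) = 4 − 4 = 0
R4: G -> P: (2·1) − (2·1) = 2 − 2 = 0
Every reaction leaves W unchanged, so W is conserved and no simulation is needed: W(T) = W(0) = 2·7.19 + 36.96 + 2·12.16 = 75.66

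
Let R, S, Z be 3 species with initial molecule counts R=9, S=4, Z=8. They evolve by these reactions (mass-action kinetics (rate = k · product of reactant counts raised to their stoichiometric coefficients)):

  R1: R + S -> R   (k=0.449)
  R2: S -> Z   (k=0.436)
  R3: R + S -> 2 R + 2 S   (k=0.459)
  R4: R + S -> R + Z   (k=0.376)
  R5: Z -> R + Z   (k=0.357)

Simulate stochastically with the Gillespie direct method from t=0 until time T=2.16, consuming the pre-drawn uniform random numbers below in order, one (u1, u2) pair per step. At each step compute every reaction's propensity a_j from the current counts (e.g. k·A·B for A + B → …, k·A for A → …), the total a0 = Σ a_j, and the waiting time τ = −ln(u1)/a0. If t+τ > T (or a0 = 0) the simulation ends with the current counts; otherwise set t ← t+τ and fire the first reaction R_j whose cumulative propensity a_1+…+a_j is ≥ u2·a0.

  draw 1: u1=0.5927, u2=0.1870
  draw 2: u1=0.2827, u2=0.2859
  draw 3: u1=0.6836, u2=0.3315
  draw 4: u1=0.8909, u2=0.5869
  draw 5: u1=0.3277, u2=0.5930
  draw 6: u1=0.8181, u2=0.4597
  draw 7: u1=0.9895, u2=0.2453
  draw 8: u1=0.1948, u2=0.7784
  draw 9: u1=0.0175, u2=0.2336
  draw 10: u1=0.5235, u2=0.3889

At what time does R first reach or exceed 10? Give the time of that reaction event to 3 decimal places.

t=0.000: R=9 S=4 Z=8
Draw 1: a1=16.164, a2=1.744, a3=16.524, a4=13.536, a5=2.856, a0=50.824; τ=−ln(0.5927)/50.824=0.010 → t=0.010; u2·a0=0.1870·50.824=9.504 ≤ a1=16.164 → R1 fires; R=9 S=3 Z=8
Draw 2: a1=12.123, a2=1.308, a3=12.393, a4=10.152, a5=2.856, a0=38.832; τ=−ln(0.2827)/38.832=0.033 → t=0.043; u2·a0=0.2859·38.832=11.102 ≤ a1=12.123 → R1 fires; R=9 S=2 Z=8
Draw 3: a1=8.082, a2=0.872, a3=8.262, a4=6.768, a5=2.856, a0=26.840; τ=−ln(0.6836)/26.840=0.014 → t=0.057; u2·a0=0.3315·26.840=8.897; a1=8.082 < 8.897 ≤ a1+a2=8.954 → R2 fires; R=9 S=1 Z=9
Draw 4: a1=4.041, a2=0.436, a3=4.131, a4=3.384, a5=3.213, a0=15.205; τ=−ln(0.8909)/15.205=0.008 → t=0.065; u2·a0=0.5869·15.205=8.924; a1+…+a3=8.608 < 8.924 ≤ a1+…+a4=11.992 → R4 fires; R=9 S=0 Z=10
Draw 5: a1=0.000, a2=0.000, a3=0.000, a4=0.000, a5=3.570, a0=3.570; τ=−ln(0.3277)/3.570=0.313 → t=0.377; u2·a0=0.5930·3.570=2.117; a1+…+a4=0.000 < 2.117 ≤ a1+…+a5=3.570 → R5 fires; R=10 S=0 Z=10
Draw 6: a1=0.000, a2=0.000, a3=0.000, a4=0.000, a5=3.570, a0=3.570; τ=−ln(0.8181)/3.570=0.056 → t=0.433; u2·a0=0.4597·3.570=1.641; a1+…+a4=0.000 < 1.641 ≤ a1+…+a5=3.570 → R5 fires; R=11 S=0 Z=10
Draw 7: a1=0.000, a2=0.000, a3=0.000, a4=0.000, a5=3.570, a0=3.570; τ=−ln(0.9895)/3.570=0.003 → t=0.436; u2·a0=0.2453·3.570=0.876; a1+…+a4=0.000 < 0.876 ≤ a1+…+a5=3.570 → R5 fires; R=12 S=0 Z=10
Draw 8: a1=0.000, a2=0.000, a3=0.000, a4=0.000, a5=3.570, a0=3.570; τ=−ln(0.1948)/3.570=0.458 → t=0.895; u2·a0=0.7784·3.570=2.779; a1+…+a4=0.000 < 2.779 ≤ a1+…+a5=3.570 → R5 fires; R=13 S=0 Z=10
Draw 9: a1=0.000, a2=0.000, a3=0.000, a4=0.000, a5=3.570, a0=3.570; τ=−ln(0.0175)/3.570=1.133 → t=2.028; u2·a0=0.2336·3.570=0.834; a1+…+a4=0.000 < 0.834 ≤ a1+…+a5=3.570 → R5 fires; R=14 S=0 Z=10
Draw 10: a1=0.000, a2=0.000, a3=0.000, a4=0.000, a5=3.570, a0=3.570; τ=−ln(0.5235)/3.570=0.181 → t=2.209 > T=2.16: stop.
R first becomes ≥ 10 when it reaches 10 at the event at t=0.377.

Threshold first reached at t = 0.377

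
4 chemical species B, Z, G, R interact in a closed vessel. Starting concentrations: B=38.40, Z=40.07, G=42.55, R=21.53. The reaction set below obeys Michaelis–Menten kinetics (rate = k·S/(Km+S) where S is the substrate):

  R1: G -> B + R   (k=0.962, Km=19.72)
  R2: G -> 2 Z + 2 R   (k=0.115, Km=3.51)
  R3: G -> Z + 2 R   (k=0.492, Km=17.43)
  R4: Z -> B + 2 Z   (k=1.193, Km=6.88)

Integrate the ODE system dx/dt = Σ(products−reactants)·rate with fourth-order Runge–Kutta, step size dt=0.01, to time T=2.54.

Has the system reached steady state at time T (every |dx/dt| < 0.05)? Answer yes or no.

RK4 with dt=0.01: 254 steps to T=2.54. Trajectory (selected grid times):
t=0.00: B=38.40 Z=40.07 G=42.55 R=21.53
t=0.28: B=38.87 Z=40.51 G=42.24 R=21.97
t=0.56: B=39.34 Z=40.96 G=41.93 R=22.41
t=0.85: B=39.82 Z=41.41 G=41.61 R=22.86
t=1.13: B=40.29 Z=41.86 G=41.30 R=23.29
t=1.41: B=40.76 Z=42.30 G=40.99 R=23.73
t=1.69: B=41.23 Z=42.74 G=40.68 R=24.16
t=1.98: B=41.72 Z=43.20 G=40.36 R=24.61
t=2.26: B=42.19 Z=43.65 G=40.06 R=25.04
t=2.54: B=42.66 Z=44.09 G=39.75 R=25.48
Rates at T: R1=0.6430, R2=0.1057, R3=0.3420, R4=1.0320
dx/dt at T (Σ net stoichiometry × rate): B=+1.6750, Z=+1.5853, G=-1.0907, R=+1.5384
Largest |dx/dt| is |+1.6750| (B) ≥ 0.05 → not steady.

Steady state at T: no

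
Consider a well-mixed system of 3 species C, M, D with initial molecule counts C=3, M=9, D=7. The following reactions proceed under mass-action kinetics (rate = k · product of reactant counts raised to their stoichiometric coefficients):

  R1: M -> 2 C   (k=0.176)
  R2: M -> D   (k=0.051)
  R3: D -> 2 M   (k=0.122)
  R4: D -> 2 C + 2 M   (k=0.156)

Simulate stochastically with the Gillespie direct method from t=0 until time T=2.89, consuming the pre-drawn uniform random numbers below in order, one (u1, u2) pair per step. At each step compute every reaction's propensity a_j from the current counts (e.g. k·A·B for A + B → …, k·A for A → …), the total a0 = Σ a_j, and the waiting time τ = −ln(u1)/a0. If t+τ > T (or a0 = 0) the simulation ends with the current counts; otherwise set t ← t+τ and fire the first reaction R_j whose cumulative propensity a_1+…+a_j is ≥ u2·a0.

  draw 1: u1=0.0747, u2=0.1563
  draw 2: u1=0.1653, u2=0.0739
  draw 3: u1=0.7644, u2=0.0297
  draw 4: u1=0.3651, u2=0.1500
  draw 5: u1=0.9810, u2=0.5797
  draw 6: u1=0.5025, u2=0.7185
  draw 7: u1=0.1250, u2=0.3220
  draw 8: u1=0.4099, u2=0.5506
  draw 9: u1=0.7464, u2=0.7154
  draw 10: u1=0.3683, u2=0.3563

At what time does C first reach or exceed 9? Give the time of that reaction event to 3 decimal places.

Threshold first reached at t = 1.205

t=0.000: C=3 M=9 D=7
Draw 1: a1=1.584, a2=0.459, a3=0.854, a4=1.092, a0=3.989; τ=−ln(0.0747)/3.989=0.650 → t=0.650; u2·a0=0.1563·3.989=0.623 ≤ a1=1.584 → R1 fires; C=5 M=8 D=7
Draw 2: a1=1.408, a2=0.408, a3=0.854, a4=1.092, a0=3.762; τ=−ln(0.1653)/3.762=0.478 → t=1.129; u2·a0=0.0739·3.762=0.278 ≤ a1=1.408 → R1 fires; C=7 M=7 D=7
Draw 3: a1=1.232, a2=0.357, a3=0.854, a4=1.092, a0=3.535; τ=−ln(0.7644)/3.535=0.076 → t=1.205; u2·a0=0.0297·3.535=0.105 ≤ a1=1.232 → R1 fires; C=9 M=6 D=7
Draw 4: a1=1.056, a2=0.306, a3=0.854, a4=1.092, a0=3.308; τ=−ln(0.3651)/3.308=0.305 → t=1.509; u2·a0=0.1500·3.308=0.496 ≤ a1=1.056 → R1 fires; C=11 M=5 D=7
Draw 5: a1=0.880, a2=0.255, a3=0.854, a4=1.092, a0=3.081; τ=−ln(0.9810)/3.081=0.006 → t=1.516; u2·a0=0.5797·3.081=1.786; a1+a2=1.135 < 1.786 ≤ a1+…+a3=1.989 → R3 fires; C=11 M=7 D=6
Draw 6: a1=1.232, a2=0.357, a3=0.732, a4=0.936, a0=3.257; τ=−ln(0.5025)/3.257=0.211 → t=1.727; u2·a0=0.7185·3.257=2.340; a1+…+a3=2.321 < 2.340 ≤ a1+…+a4=3.257 → R4 fires; C=13 M=9 D=5
Draw 7: a1=1.584, a2=0.459, a3=0.610, a4=0.780, a0=3.433; τ=−ln(0.1250)/3.433=0.606 → t=2.333; u2·a0=0.3220·3.433=1.105 ≤ a1=1.584 → R1 fires; C=15 M=8 D=5
Draw 8: a1=1.408, a2=0.408, a3=0.610, a4=0.780, a0=3.206; τ=−ln(0.4099)/3.206=0.278 → t=2.611; u2·a0=0.5506·3.206=1.765; a1=1.408 < 1.765 ≤ a1+a2=1.816 → R2 fires; C=15 M=7 D=6
Draw 9: a1=1.232, a2=0.357, a3=0.732, a4=0.936, a0=3.257; τ=−ln(0.7464)/3.257=0.090 → t=2.701; u2·a0=0.7154·3.257=2.330; a1+…+a3=2.321 < 2.330 ≤ a1+…+a4=3.257 → R4 fires; C=17 M=9 D=5
Draw 10: a1=1.584, a2=0.459, a3=0.610, a4=0.780, a0=3.433; τ=−ln(0.3683)/3.433=0.291 → t=2.992 > T=2.89: stop.
C first becomes ≥ 9 when it reaches 9 at the event at t=1.205.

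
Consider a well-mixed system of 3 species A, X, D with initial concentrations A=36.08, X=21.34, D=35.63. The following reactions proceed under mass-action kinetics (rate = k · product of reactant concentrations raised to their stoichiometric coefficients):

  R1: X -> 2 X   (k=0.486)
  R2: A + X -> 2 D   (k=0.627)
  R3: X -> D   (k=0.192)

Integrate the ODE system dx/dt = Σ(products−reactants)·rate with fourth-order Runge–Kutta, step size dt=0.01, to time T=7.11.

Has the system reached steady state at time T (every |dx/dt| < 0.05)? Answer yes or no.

RK4 with dt=0.01: 711 steps to T=7.11. Trajectory (selected grid times):
t=0.00: A=36.08 X=21.34 D=35.63
t=0.79: A=14.32 X=0.01 D=79.44
t=1.58: A=14.31 X=0.00 D=79.46
t=2.37: A=14.31 X=0.00 D=79.46
t=3.16: A=14.31 X=0.00 D=79.46
t=3.95: A=14.31 X=0.00 D=79.46
t=4.74: A=14.31 X=0.00 D=79.46
t=5.53: A=14.31 X=0.00 D=79.46
t=6.32: A=14.31 X=0.00 D=79.46
t=7.11: A=14.31 X=0.00 D=79.46
Rates at T: R1=0.0000, R2=0.0000, R3=0.0000
dx/dt at T (Σ net stoichiometry × rate): A=-0.0000, X=-0.0000, D=+0.0000
Largest |dx/dt| is |+0.0000| (D) < 0.05 → steady.

Steady state at T: yes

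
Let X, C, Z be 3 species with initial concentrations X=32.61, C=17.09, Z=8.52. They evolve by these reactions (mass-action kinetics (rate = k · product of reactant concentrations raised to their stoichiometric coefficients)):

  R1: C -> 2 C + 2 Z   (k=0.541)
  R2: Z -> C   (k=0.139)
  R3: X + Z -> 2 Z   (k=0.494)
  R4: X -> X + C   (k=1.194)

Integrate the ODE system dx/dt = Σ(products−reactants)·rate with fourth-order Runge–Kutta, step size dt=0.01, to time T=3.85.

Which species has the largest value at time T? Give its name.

RK4 with dt=0.01: 385 steps to T=3.85. Trajectory (selected grid times):
t=0.00: X=32.61 C=17.09 Z=8.52
t=0.43: X=0.01 C=28.50 Z=49.84
t=0.86: X=0.00 C=39.69 Z=62.25
t=1.28: X=0.00 C=54.41 Z=79.36
t=1.71: X=0.00 C=74.74 Z=103.74
t=2.14: X=0.00 C=102.33 Z=137.45
t=2.57: X=0.00 C=139.80 Z=183.80
t=2.99: X=0.00 C=189.35 Z=245.59
t=3.42: X=0.00 C=258.11 Z=331.74
t=3.85: X=0.00 C=351.64 Z=449.31
At T=3.85: X=0.00 C=351.64 Z=449.31; the largest is Z.

Dominant species at T: Z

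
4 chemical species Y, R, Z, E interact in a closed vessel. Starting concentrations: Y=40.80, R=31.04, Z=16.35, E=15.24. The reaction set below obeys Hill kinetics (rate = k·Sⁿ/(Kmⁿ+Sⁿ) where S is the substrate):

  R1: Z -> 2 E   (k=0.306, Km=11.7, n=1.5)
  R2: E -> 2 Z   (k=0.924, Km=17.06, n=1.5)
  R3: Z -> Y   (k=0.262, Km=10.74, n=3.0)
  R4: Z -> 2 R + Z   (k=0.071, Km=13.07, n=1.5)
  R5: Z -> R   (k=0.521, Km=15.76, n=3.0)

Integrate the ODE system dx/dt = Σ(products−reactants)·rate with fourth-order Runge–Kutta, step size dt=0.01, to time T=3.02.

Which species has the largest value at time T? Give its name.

RK4 with dt=0.01: 302 steps to T=3.02. Trajectory (selected grid times):
t=0.00: Y=40.80 R=31.04 Z=16.35 E=15.24
t=0.34: Y=40.87 R=31.16 Z=16.41 E=15.23
t=0.67: Y=40.94 R=31.28 Z=16.47 E=15.21
t=1.01: Y=41.01 R=31.40 Z=16.52 E=15.20
t=1.34: Y=41.07 R=31.52 Z=16.58 E=15.19
t=1.68: Y=41.14 R=31.65 Z=16.63 E=15.17
t=2.01: Y=41.21 R=31.77 Z=16.69 E=15.16
t=2.35: Y=41.28 R=31.89 Z=16.74 E=15.15
t=2.68: Y=41.35 R=32.01 Z=16.79 E=15.14
t=3.02: Y=41.42 R=32.14 Z=16.85 E=15.13
At T=3.02: Y=41.42 R=32.14 Z=16.85 E=15.13; the largest is Y.

Dominant species at T: Y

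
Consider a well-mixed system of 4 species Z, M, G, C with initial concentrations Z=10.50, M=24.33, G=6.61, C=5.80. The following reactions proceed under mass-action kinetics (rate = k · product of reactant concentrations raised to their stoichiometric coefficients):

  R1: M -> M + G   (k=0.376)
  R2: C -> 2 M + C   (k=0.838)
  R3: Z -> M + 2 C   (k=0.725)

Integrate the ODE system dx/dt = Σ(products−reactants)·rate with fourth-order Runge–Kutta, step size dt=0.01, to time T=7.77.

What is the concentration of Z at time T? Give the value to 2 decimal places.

Z at T = 0.04

RK4 with dt=0.01: 777 steps to T=7.77. Trajectory (selected grid times):
t=0.00: Z=10.50 M=24.33 G=6.61 C=5.80
t=0.86: Z=5.63 M=45.31 G=17.57 C=15.54
t=1.73: Z=3.00 M=74.84 G=37.06 C=20.81
t=2.59: Z=1.61 M=108.44 G=66.61 C=23.59
t=3.45: Z=0.86 M=144.37 G=107.44 C=25.08
t=4.32: Z=0.46 M=181.98 G=160.79 C=25.88
t=5.18: Z=0.25 M=219.84 G=225.75 C=26.31
t=6.04: Z=0.13 M=258.06 G=303.01 C=26.54
t=6.91: Z=0.07 M=296.91 G=393.78 C=26.66
t=7.77: Z=0.04 M=335.42 G=496.01 C=26.72
Read off Z at T=7.77: 0.04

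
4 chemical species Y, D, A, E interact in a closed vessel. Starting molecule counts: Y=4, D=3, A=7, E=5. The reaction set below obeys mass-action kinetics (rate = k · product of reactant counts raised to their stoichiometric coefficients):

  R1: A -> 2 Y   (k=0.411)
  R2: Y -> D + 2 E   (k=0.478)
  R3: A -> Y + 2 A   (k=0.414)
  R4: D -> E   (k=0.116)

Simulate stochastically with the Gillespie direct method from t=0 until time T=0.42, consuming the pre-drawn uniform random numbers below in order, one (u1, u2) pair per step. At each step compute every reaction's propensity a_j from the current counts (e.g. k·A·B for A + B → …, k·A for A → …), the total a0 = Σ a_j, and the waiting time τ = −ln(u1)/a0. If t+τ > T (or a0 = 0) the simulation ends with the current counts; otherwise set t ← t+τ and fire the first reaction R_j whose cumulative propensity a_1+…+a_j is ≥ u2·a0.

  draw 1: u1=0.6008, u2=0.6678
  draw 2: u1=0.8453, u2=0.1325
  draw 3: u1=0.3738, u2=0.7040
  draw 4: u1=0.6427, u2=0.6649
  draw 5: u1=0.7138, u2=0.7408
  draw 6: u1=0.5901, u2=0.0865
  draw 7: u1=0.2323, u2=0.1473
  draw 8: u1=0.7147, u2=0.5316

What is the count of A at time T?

A at T = 8

t=0.000: Y=4 D=3 A=7 E=5
Draw 1: a1=2.877, a2=1.912, a3=2.898, a4=0.348, a0=8.035; τ=−ln(0.6008)/8.035=0.063 → t=0.063; u2·a0=0.6678·8.035=5.366; a1+a2=4.789 < 5.366 ≤ a1+…+a3=7.687 → R3 fires; Y=5 D=3 A=8 E=5
Draw 2: a1=3.288, a2=2.390, a3=3.312, a4=0.348, a0=9.338; τ=−ln(0.8453)/9.338=0.018 → t=0.081; u2·a0=0.1325·9.338=1.237 ≤ a1=3.288 → R1 fires; Y=7 D=3 A=7 E=5
Draw 3: a1=2.877, a2=3.346, a3=2.898, a4=0.348, a0=9.469; τ=−ln(0.3738)/9.469=0.104 → t=0.185; u2·a0=0.7040·9.469=6.666; a1+a2=6.223 < 6.666 ≤ a1+…+a3=9.121 → R3 fires; Y=8 D=3 A=8 E=5
Draw 4: a1=3.288, a2=3.824, a3=3.312, a4=0.348, a0=10.772; τ=−ln(0.6427)/10.772=0.041 → t=0.226; u2·a0=0.6649·10.772=7.162; a1+a2=7.112 < 7.162 ≤ a1+…+a3=10.424 → R3 fires; Y=9 D=3 A=9 E=5
Draw 5: a1=3.699, a2=4.302, a3=3.726, a4=0.348, a0=12.075; τ=−ln(0.7138)/12.075=0.028 → t=0.254; u2·a0=0.7408·12.075=8.945; a1+a2=8.001 < 8.945 ≤ a1+…+a3=11.727 → R3 fires; Y=10 D=3 A=10 E=5
Draw 6: a1=4.110, a2=4.780, a3=4.140, a4=0.348, a0=13.378; τ=−ln(0.5901)/13.378=0.039 → t=0.294; u2·a0=0.0865·13.378=1.157 ≤ a1=4.110 → R1 fires; Y=12 D=3 A=9 E=5
Draw 7: a1=3.699, a2=5.736, a3=3.726, a4=0.348, a0=13.509; τ=−ln(0.2323)/13.509=0.108 → t=0.402; u2·a0=0.1473·13.509=1.990 ≤ a1=3.699 → R1 fires; Y=14 D=3 A=8 E=5
Draw 8: a1=3.288, a2=6.692, a3=3.312, a4=0.348, a0=13.640; τ=−ln(0.7147)/13.640=0.025 → t=0.426 > T=0.42: stop.
Read off A at T=0.42: 8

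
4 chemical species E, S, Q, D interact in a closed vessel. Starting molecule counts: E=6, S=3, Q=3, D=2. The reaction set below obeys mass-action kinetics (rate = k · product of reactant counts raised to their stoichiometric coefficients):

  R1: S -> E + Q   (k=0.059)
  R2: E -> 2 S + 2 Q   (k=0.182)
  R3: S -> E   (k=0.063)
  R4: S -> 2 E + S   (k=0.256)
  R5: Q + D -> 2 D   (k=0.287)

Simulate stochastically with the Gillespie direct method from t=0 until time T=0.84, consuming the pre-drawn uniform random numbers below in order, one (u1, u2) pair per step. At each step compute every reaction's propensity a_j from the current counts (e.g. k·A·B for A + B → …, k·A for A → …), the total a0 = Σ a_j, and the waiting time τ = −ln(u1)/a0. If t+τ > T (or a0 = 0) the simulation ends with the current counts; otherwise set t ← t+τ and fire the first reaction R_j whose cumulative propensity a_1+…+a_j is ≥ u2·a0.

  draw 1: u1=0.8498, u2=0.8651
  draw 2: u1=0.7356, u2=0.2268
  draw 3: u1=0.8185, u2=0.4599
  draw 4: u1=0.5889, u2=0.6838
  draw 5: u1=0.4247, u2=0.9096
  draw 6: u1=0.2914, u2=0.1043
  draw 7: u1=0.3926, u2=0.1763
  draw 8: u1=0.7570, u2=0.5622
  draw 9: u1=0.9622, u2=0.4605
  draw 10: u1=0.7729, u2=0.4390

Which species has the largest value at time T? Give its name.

t=0.000: E=6 S=3 Q=3 D=2
Draw 1: a1=0.177, a2=1.092, a3=0.189, a4=0.768, a5=1.722, a0=3.948; τ=−ln(0.8498)/3.948=0.041 → t=0.041; u2·a0=0.8651·3.948=3.415; a1+…+a4=2.226 < 3.415 ≤ a1+…+a5=3.948 → R5 fires; E=6 S=3 Q=2 D=3
Draw 2: a1=0.177, a2=1.092, a3=0.189, a4=0.768, a5=1.722, a0=3.948; τ=−ln(0.7356)/3.948=0.078 → t=0.119; u2·a0=0.2268·3.948=0.895; a1=0.177 < 0.895 ≤ a1+a2=1.269 → R2 fires; E=5 S=5 Q=4 D=3
Draw 3: a1=0.295, a2=0.910, a3=0.315, a4=1.280, a5=3.444, a0=6.244; τ=−ln(0.8185)/6.244=0.032 → t=0.151; u2·a0=0.4599·6.244=2.872; a1+…+a4=2.800 < 2.872 ≤ a1+…+a5=6.244 → R5 fires; E=5 S=5 Q=3 D=4
Draw 4: a1=0.295, a2=0.910, a3=0.315, a4=1.280, a5=3.444, a0=6.244; τ=−ln(0.5889)/6.244=0.085 → t=0.236; u2·a0=0.6838·6.244=4.270; a1+…+a4=2.800 < 4.270 ≤ a1+…+a5=6.244 → R5 fires; E=5 S=5 Q=2 D=5
Draw 5: a1=0.295, a2=0.910, a3=0.315, a4=1.280, a5=2.870, a0=5.670; τ=−ln(0.4247)/5.670=0.151 → t=0.387; u2·a0=0.9096·5.670=5.157; a1+…+a4=2.800 < 5.157 ≤ a1+…+a5=5.670 → R5 fires; E=5 S=5 Q=1 D=6
Draw 6: a1=0.295, a2=0.910, a3=0.315, a4=1.280, a5=1.722, a0=4.522; τ=−ln(0.2914)/4.522=0.273 → t=0.660; u2·a0=0.1043·4.522=0.472; a1=0.295 < 0.472 ≤ a1+a2=1.205 → R2 fires; E=4 S=7 Q=3 D=6
Draw 7: a1=0.413, a2=0.728, a3=0.441, a4=1.792, a5=5.166, a0=8.540; τ=−ln(0.3926)/8.540=0.109 → t=0.769; u2·a0=0.1763·8.540=1.506; a1+a2=1.141 < 1.506 ≤ a1+…+a3=1.582 → R3 fires; E=5 S=6 Q=3 D=6
Draw 8: a1=0.354, a2=0.910, a3=0.378, a4=1.536, a5=5.166, a0=8.344; τ=−ln(0.7570)/8.344=0.033 → t=0.802; u2·a0=0.5622·8.344=4.691; a1+…+a4=3.178 < 4.691 ≤ a1+…+a5=8.344 → R5 fires; E=5 S=6 Q=2 D=7
Draw 9: a1=0.354, a2=0.910, a3=0.378, a4=1.536, a5=4.018, a0=7.196; τ=−ln(0.9622)/7.196=0.005 → t=0.808; u2·a0=0.4605·7.196=3.314; a1+…+a4=3.178 < 3.314 ≤ a1+…+a5=7.196 → R5 fires; E=5 S=6 Q=1 D=8
Draw 10: a1=0.354, a2=0.910, a3=0.378, a4=1.536, a5=2.296, a0=5.474; τ=−ln(0.7729)/5.474=0.047 → t=0.855 > T=0.84: stop.
At T=0.84: E=5 S=6 Q=1 D=8; the largest is D.

Dominant species at T: D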